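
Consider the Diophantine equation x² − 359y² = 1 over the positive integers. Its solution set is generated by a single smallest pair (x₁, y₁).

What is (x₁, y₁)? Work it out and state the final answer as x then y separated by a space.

360 19

√359 → a₀=18, period (1,17,1,36); ℓ=4 even so k=3
i=0: a=18 ⇒ p=18, q=1
…
i=2: a=17 ⇒ p=341, q=18
i=3: a=1 ⇒ p=360, q=19
fundamental: x₁=360, y₁=19  (since 129600 − 359·361 = 1)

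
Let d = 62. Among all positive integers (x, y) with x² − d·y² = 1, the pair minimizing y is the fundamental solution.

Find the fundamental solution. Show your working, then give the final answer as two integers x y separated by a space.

63 8

d=62: √d = [7; 1,6,1,14] (ℓ=4, even), read p_3/q_3
a_0=7:  p_0=7·1+0=7,  q_0=7·0+1=1
a_1=1:  p_1=1·7+1=8,  q_1=1·1+0=1
a_2=6:  p_2=6·8+7=55,  q_2=6·1+1=7
a_3=1:  p_3=1·55+8=63,  q_3=1·7+1=8
(x₁, y₁) = (63, 8);  63² − 62·8² = 1 ✓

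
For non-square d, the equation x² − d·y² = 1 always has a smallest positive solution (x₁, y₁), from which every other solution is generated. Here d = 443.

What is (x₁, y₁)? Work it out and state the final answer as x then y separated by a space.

[21; 21,42] for √443; ℓ=2 ⇒ convergent index 1
step 0: (21, 1)  from 21·(1,0) + (0,1)
step 1: (442, 21)  from 21·(21,1) + (1,0)
(x₁, y₁) = (442, 21);  442² − 443·21² = 1 ✓

442 21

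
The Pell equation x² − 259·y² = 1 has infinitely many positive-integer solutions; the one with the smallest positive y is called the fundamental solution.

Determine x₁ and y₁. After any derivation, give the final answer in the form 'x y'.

847225 52644

√259 = [16; 10,1,2,3,4,3,2,1,10,32, …], period ℓ=10 (even) → k=9
k=0  a_k=16  p_k/q_k = 16/1
k=1  a_k=10  p_k/q_k = 161/10
k=2  a_k=1  p_k/q_k = 177/11
k=3  a_k=2  p_k/q_k = 515/32
k=4  a_k=3  p_k/q_k = 1722/107
…
k=6  a_k=3  p_k/q_k = 23931/1487
k=7  a_k=2  p_k/q_k = 55265/3434
k=8  a_k=1  p_k/q_k = 79196/4921
k=9  a_k=10  p_k/q_k = 847225/52644
(x₁, y₁) = (847225, 52644);  847225² − 259·52644² = 1 ✓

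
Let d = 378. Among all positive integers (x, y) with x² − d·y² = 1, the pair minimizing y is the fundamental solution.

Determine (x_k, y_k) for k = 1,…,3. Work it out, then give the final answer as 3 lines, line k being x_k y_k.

8749 450
153090001 7874100
2678768828749 137781001350

d=378: √d = [19; 2,3,1,4,1,3,2,38] (ℓ=8, even), read p_7/q_7
a_0=19:  p_0=19·1+0=19,  q_0=19·0+1=1
a_1=2:  p_1=2·19+1=39,  q_1=2·1+0=2
…
a_3=1:  p_3=1·136+39=175,  q_3=1·7+2=9
a_4=4:  p_4=4·175+136=836,  q_4=4·9+7=43
…
a_6=3:  p_6=3·1011+836=3869,  q_6=3·52+43=199
a_7=2:  p_7=2·3869+1011=8749,  q_7=2·199+52=450
→ (8749, 450).  Check: 8749²=76545001, 378·450²=76545000, difference 1.
n=2: (8749,450)∘(8749,450) = (8749·8749+378·450·450, 8749·450+450·8749) = (153090001,7874100)
n=3: (153090001,7874100)∘(8749,450) = (8749·153090001+378·450·7874100, 8749·7874100+450·153090001) = (2678768828749,137781001350)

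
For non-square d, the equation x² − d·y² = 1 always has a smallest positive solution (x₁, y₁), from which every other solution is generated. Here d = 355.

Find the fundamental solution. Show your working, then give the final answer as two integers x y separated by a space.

954809 50676

[18; 1,5,3,3,1,6,1,3,3,5,1,36] for √355; ℓ=12 ⇒ convergent index 11
k=0  a_k=18  p_k/q_k = 18/1
…
k=2  a_k=5  p_k/q_k = 113/6
…
k=10  a_k=5  p_k/q_k = 803418/42641
k=11  a_k=1  p_k/q_k = 954809/50676
→ (954809, 50676).  Check: 954809²=911660226481, 355·50676²=911660226480, difference 1.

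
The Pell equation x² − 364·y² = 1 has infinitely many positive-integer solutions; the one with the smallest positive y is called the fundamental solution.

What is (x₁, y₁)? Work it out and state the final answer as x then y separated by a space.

√364 = [19; 12,1,2,3,1,8,1,3,2,1,12,38, …], period ℓ=12 (even) → k=11
step 0: (19, 1)  from 19·(1,0) + (0,1)
…
step 6: (27607, 1447)  from 8·(3148,165) + (2423,127)
…
step 9: (270499, 14178)  from 2·(119872,6283) + (30755,1612)
step 10: (390371, 20461)  from 1·(270499,14178) + (119872,6283)
step 11: (4954951, 259710)  from 12·(390371,20461) + (270499,14178)
(x₁, y₁) = (4954951, 259710);  4954951² − 364·259710² = 1 ✓

4954951 259710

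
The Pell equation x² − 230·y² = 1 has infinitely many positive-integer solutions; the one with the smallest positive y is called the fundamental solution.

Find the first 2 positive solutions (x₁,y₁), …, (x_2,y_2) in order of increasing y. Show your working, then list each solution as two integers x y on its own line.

91 6
16561 1092

√230 = [15; 6,30, …], period ℓ=2 (even) → k=1
k=0  a_k=15  p_k/q_k = 15/1
k=1  a_k=6  p_k/q_k = 91/6
(x₁, y₁) = (91, 6);  91² − 230·6² = 1 ✓
(x_2, y_2) = (91·91 + 230·6·6, 91·6 + 6·91) = (16561, 1092)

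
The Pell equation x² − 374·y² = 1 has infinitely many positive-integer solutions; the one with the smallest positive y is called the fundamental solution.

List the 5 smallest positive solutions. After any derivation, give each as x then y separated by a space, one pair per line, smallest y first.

d=374: √d = [19; 2,1,18,1,2,38] (ℓ=6, even), read p_5/q_5
k=0  a_k=19  p_k/q_k = 19/1
k=1  a_k=2  p_k/q_k = 39/2
…
k=3  a_k=18  p_k/q_k = 1083/56
k=4  a_k=1  p_k/q_k = 1141/59
k=5  a_k=2  p_k/q_k = 3365/174
fundamental: x₁=3365, y₁=174  (since 11323225 − 374·30276 = 1)
(x_2, y_2) = (3365·3365 + 374·174·174, 3365·174 + 174·3365) = (22646449, 1171020)
(x_3, y_3) = (3365·22646449 + 374·174·1171020, 3365·1171020 + 174·22646449) = (152410598405, 7880964426)
(x_4, y_4) = (3365·152410598405 + 374·174·7880964426, 3365·7880964426 + 174·152410598405) = (1025723304619201, 53038889415960)
(x_5, y_5) = (3365·1025723304619201 + 374·174·53038889415960, 3365·53038889415960 + 174·1025723304619201) = (6903117687676624325, 356951717888446374)

3365 174
22646449 1171020
152410598405 7880964426
1025723304619201 53038889415960
6903117687676624325 356951717888446374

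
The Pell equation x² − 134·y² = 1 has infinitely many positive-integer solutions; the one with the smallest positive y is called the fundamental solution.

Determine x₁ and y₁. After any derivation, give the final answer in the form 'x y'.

145925 12606

d=134: √d = [11; 1,1,2,1,3,…,1,1,22] (ℓ=14, even), read p_13/q_13
step 0: (11, 1)  from 11·(1,0) + (0,1)
…
step 3: (58, 5)  from 2·(23,2) + (12,1)
step 4: (81, 7)  from 1·(58,5) + (23,2)
…
step 6: (382, 33)  from 1·(301,26) + (81,7)
step 7: (4121, 356)  from 10·(382,33) + (301,26)
step 8: (4503, 389)  from 1·(4121,356) + (382,33)
step 9: (17630, 1523)  from 3·(4503,389) + (4121,356)
step 10: (22133, 1912)  from 1·(17630,1523) + (4503,389)
step 11: (61896, 5347)  from 2·(22133,1912) + (17630,1523)
step 12: (84029, 7259)  from 1·(61896,5347) + (22133,1912)
step 13: (145925, 12606)  from 1·(84029,7259) + (61896,5347)
→ (145925, 12606).  Check: 145925²=21294105625, 134·12606²=21294105624, difference 1.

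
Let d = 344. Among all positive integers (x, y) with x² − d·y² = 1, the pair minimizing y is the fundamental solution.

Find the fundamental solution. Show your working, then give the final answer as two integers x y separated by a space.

10405 561

√344 = [18; 1,1,4,1,3,1,4,1,1,36, …], period ℓ=10 (even) → k=9
k=0  a_k=18  p_k/q_k = 18/1
k=1  a_k=1  p_k/q_k = 19/1
…
k=4  a_k=1  p_k/q_k = 204/11
k=5  a_k=3  p_k/q_k = 779/42
k=6  a_k=1  p_k/q_k = 983/53
k=7  a_k=4  p_k/q_k = 4711/254
k=8  a_k=1  p_k/q_k = 5694/307
k=9  a_k=1  p_k/q_k = 10405/561
fundamental: x₁=10405, y₁=561  (since 108264025 − 344·314721 = 1)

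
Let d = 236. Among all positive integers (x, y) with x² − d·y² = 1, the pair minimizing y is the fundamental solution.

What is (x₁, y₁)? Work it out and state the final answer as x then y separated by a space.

561799 36570

√236 → a₀=15, period (2,1,3,5,1,6,1,5,3,1,2,30); ℓ=12 even so k=11
a_0=15:  p_0=15·1+0=15,  q_0=15·0+1=1
a_1=2:  p_1=2·15+1=31,  q_1=2·1+0=2
a_2=1:  p_2=1·31+15=46,  q_2=1·2+1=3
a_3=3:  p_3=3·46+31=169,  q_3=3·3+2=11
a_4=5:  p_4=5·169+46=891,  q_4=5·11+3=58
a_5=1:  p_5=1·891+169=1060,  q_5=1·58+11=69
…
a_7=1:  p_7=1·7251+1060=8311,  q_7=1·472+69=541
a_8=5:  p_8=5·8311+7251=48806,  q_8=5·541+472=3177
a_9=3:  p_9=3·48806+8311=154729,  q_9=3·3177+541=10072
a_10=1:  p_10=1·154729+48806=203535,  q_10=1·10072+3177=13249
a_11=2:  p_11=2·203535+154729=561799,  q_11=2·13249+10072=36570
(x₁, y₁) = (561799, 36570);  561799² − 236·36570² = 1 ✓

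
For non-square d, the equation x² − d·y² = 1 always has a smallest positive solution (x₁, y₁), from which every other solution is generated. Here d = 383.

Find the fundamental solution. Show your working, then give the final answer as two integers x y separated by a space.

d=383: √d = [19; 1,1,3,19,3,1,1,38] (ℓ=8, even), read p_7/q_7
step 0: (19, 1)  from 19·(1,0) + (0,1)
…
step 3: (137, 7)  from 3·(39,2) + (20,1)
…
step 5: (8063, 412)  from 3·(2642,135) + (137,7)
step 6: (10705, 547)  from 1·(8063,412) + (2642,135)
step 7: (18768, 959)  from 1·(10705,547) + (8063,412)
(x₁, y₁) = (18768, 959);  18768² − 383·959² = 1 ✓

18768 959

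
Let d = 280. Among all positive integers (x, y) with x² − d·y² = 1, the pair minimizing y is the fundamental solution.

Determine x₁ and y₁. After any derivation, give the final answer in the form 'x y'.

251 15

√280 = [16; 1,2,1,2,1,32, …], period ℓ=6 (even) → k=5
step 0: (16, 1)  from 16·(1,0) + (0,1)
…
step 2: (50, 3)  from 2·(17,1) + (16,1)
step 3: (67, 4)  from 1·(50,3) + (17,1)
step 4: (184, 11)  from 2·(67,4) + (50,3)
step 5: (251, 15)  from 1·(184,11) + (67,4)
(x₁, y₁) = (251, 15);  251² − 280·15² = 1 ✓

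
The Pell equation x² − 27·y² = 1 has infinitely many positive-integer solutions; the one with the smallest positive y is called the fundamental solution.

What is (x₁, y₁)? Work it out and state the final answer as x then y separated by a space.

√27 = [5; 5,10, …], period ℓ=2 (even) → k=1
a_0=5:  p_0=5·1+0=5,  q_0=5·0+1=1
a_1=5:  p_1=5·5+1=26,  q_1=5·1+0=5
(x₁, y₁) = (26, 5);  26² − 27·5² = 1 ✓

26 5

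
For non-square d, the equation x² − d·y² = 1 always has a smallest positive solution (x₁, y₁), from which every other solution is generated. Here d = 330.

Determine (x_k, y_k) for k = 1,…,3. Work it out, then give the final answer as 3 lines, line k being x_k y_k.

109 6
23761 1308
5179789 285138

√330 → a₀=18, period (6,36); ℓ=2 even so k=1
step 0: (18, 1)  from 18·(1,0) + (0,1)
step 1: (109, 6)  from 6·(18,1) + (1,0)
→ (109, 6).  Check: 109²=11881, 330·6²=11880, difference 1.
(x_2, y_2) = (109·109 + 330·6·6, 109·6 + 6·109) = (23761, 1308)
(x_3, y_3) = (109·23761 + 330·6·1308, 109·1308 + 6·23761) = (5179789, 285138)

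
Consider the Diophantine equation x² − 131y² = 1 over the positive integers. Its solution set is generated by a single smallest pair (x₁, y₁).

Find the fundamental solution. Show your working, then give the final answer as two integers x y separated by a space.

10610 927

√131 = [11; 2,4,11,4,2,22, …], period ℓ=6 (even) → k=5
step 0: (11, 1)  from 11·(1,0) + (0,1)
step 1: (23, 2)  from 2·(11,1) + (1,0)
step 2: (103, 9)  from 4·(23,2) + (11,1)
…
step 4: (4727, 413)  from 4·(1156,101) + (103,9)
step 5: (10610, 927)  from 2·(4727,413) + (1156,101)
fundamental: x₁=10610, y₁=927  (since 112572100 − 131·859329 = 1)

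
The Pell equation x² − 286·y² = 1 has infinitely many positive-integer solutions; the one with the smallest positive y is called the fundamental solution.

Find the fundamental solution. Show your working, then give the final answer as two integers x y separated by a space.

561835 33222

[16; 1,10,3,3,2,3,3,10,1,32] for √286; ℓ=10 ⇒ convergent index 9
a_0=16:  p_0=16·1+0=16,  q_0=16·0+1=1
…
a_3=3:  p_3=3·186+17=575,  q_3=3·11+1=34
a_4=3:  p_4=3·575+186=1911,  q_4=3·34+11=113
…
a_6=3:  p_6=3·4397+1911=15102,  q_6=3·260+113=893
…
a_8=10:  p_8=10·49703+15102=512132,  q_8=10·2939+893=30283
a_9=1:  p_9=1·512132+49703=561835,  q_9=1·30283+2939=33222
(x₁, y₁) = (561835, 33222);  561835² − 286·33222² = 1 ✓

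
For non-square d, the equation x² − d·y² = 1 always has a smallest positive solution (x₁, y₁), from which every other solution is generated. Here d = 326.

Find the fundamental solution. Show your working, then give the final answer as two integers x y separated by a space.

325 18

[18; 18,36] for √326; ℓ=2 ⇒ convergent index 1
k=0  a_k=18  p_k/q_k = 18/1
k=1  a_k=18  p_k/q_k = 325/18
→ (325, 18).  Check: 325²=105625, 326·18²=105624, difference 1.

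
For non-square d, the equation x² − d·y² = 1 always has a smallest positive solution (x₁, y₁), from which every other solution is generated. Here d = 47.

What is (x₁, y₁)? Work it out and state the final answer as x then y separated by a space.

48 7

d=47: √d = [6; 1,5,1,12] (ℓ=4, even), read p_3/q_3
i=0: a=6 ⇒ p=6, q=1
…
i=2: a=5 ⇒ p=41, q=6
i=3: a=1 ⇒ p=48, q=7
→ (48, 7).  Check: 48²=2304, 47·7²=2303, difference 1.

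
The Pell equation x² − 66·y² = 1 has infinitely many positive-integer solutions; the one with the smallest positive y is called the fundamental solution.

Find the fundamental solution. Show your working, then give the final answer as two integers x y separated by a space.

65 8

d=66: √d = [8; 8,16] (ℓ=2, even), read p_1/q_1
a_0=8:  p_0=8·1+0=8,  q_0=8·0+1=1
a_1=8:  p_1=8·8+1=65,  q_1=8·1+0=8
fundamental: x₁=65, y₁=8  (since 4225 − 66·64 = 1)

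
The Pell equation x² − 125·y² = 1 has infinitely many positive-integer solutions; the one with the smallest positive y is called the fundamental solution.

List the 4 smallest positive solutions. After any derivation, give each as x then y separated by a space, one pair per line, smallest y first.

√125 = [11; 5,1,1,5,22, …], period ℓ=5 (odd) → k=9
k=0  a_k=11  p_k/q_k = 11/1
…
k=2  a_k=1  p_k/q_k = 67/6
…
k=5  a_k=22  p_k/q_k = 15127/1353
…
k=7  a_k=1  p_k/q_k = 91444/8179
k=8  a_k=1  p_k/q_k = 167761/15005
k=9  a_k=5  p_k/q_k = 930249/83204
fundamental: x₁=930249, y₁=83204  (since 865363202001 − 125·6922905616 = 1)
k=2:  x_2 = 930249·930249+125·83204·83204 = 1730726404001,  y_2 = 930249·83204+83204·930249 = 154800875592
k=3:  x_3 = 930249·1730726404001+125·83204·154800875592 = 3220013013190122249,  y_3 = 930249·154800875592+83204·1730726404001 = 288006719437081612
k=4:  x_4 = 930249·3220013013190122249+125·83204·288006719437081612 = 5990827771012465337616001,  y_4 = 930249·288006719437081612+83204·3220013013190122249 = 535835925499096664087184

930249 83204
1730726404001 154800875592
3220013013190122249 288006719437081612
5990827771012465337616001 535835925499096664087184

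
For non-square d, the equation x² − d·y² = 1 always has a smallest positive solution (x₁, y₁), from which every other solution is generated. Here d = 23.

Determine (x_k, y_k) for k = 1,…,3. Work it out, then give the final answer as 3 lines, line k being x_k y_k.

√23 → a₀=4, period (1,3,1,8); ℓ=4 even so k=3
a_0=4:  p_0=4·1+0=4,  q_0=4·0+1=1
…
a_2=3:  p_2=3·5+4=19,  q_2=3·1+1=4
a_3=1:  p_3=1·19+5=24,  q_3=1·4+1=5
fundamental: x₁=24, y₁=5  (since 576 − 23·25 = 1)
(x_2, y_2) = (24·24 + 23·5·5, 24·5 + 5·24) = (1151, 240)
(x_3, y_3) = (24·1151 + 23·5·240, 24·240 + 5·1151) = (55224, 11515)

24 5
1151 240
55224 11515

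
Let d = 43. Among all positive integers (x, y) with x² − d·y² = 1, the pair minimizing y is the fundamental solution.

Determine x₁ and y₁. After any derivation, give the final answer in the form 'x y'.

√43 = [6; 1,1,3,1,5,1,3,1,1,12, …], period ℓ=10 (even) → k=9
i=0: a=6 ⇒ p=6, q=1
…
i=7: a=3 ⇒ p=1541, q=235
i=8: a=1 ⇒ p=1941, q=296
i=9: a=1 ⇒ p=3482, q=531
(x₁, y₁) = (3482, 531);  3482² − 43·531² = 1 ✓

3482 531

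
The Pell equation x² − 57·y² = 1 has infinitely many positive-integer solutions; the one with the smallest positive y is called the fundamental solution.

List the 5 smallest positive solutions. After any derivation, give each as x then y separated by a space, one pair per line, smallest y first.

151 20
45601 6040
13771351 1824060
4158902401 550860080
1255974753751 166357920100

[7; 1,1,4,1,1,14] for √57; ℓ=6 ⇒ convergent index 5
step 0: (7, 1)  from 7·(1,0) + (0,1)
step 1: (8, 1)  from 1·(7,1) + (1,0)
step 2: (15, 2)  from 1·(8,1) + (7,1)
step 3: (68, 9)  from 4·(15,2) + (8,1)
step 4: (83, 11)  from 1·(68,9) + (15,2)
step 5: (151, 20)  from 1·(83,11) + (68,9)
→ (151, 20).  Check: 151²=22801, 57·20²=22800, difference 1.
(x_2, y_2) = (151·151 + 57·20·20, 151·20 + 20·151) = (45601, 6040)
(x_3, y_3) = (151·45601 + 57·20·6040, 151·6040 + 20·45601) = (13771351, 1824060)
(x_4, y_4) = (151·13771351 + 57·20·1824060, 151·1824060 + 20·13771351) = (4158902401, 550860080)
(x_5, y_5) = (151·4158902401 + 57·20·550860080, 151·550860080 + 20·4158902401) = (1255974753751, 166357920100)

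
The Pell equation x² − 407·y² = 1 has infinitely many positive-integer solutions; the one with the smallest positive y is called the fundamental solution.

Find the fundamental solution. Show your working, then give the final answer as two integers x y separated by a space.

2663 132

√407 = [20; 5,1,2,1,5,40, …], period ℓ=6 (even) → k=5
k=0  a_k=20  p_k/q_k = 20/1
…
k=2  a_k=1  p_k/q_k = 121/6
…
k=4  a_k=1  p_k/q_k = 464/23
k=5  a_k=5  p_k/q_k = 2663/132
fundamental: x₁=2663, y₁=132  (since 7091569 − 407·17424 = 1)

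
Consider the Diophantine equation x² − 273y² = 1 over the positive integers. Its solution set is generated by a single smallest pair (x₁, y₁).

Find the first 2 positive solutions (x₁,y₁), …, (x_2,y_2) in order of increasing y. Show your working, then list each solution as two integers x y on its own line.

727 44
1057057 63976

√273 → a₀=16, period (1,1,10,1,1,32); ℓ=6 even so k=5
i=0: a=16 ⇒ p=16, q=1
i=1: a=1 ⇒ p=17, q=1
i=2: a=1 ⇒ p=33, q=2
…
i=4: a=1 ⇒ p=380, q=23
i=5: a=1 ⇒ p=727, q=44
(x₁, y₁) = (727, 44);  727² − 273·44² = 1 ✓
n=2: (727,44)∘(727,44) = (727·727+273·44·44, 727·44+44·727) = (1057057,63976)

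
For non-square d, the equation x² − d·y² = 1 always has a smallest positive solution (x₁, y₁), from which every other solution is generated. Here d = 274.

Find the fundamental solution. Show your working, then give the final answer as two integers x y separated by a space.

3959299 239190

d=274: √d = [16; 1,1,4,4,1,1,32] (ℓ=7, odd), read p_13/q_13
a_0=16:  p_0=16·1+0=16,  q_0=16·0+1=1
a_1=1:  p_1=1·16+1=17,  q_1=1·1+0=1
a_2=1:  p_2=1·17+16=33,  q_2=1·1+1=2
…
a_4=4:  p_4=4·149+33=629,  q_4=4·9+2=38
…
a_6=1:  p_6=1·778+629=1407,  q_6=1·47+38=85
a_7=32:  p_7=32·1407+778=45802,  q_7=32·85+47=2767
…
a_9=1:  p_9=1·47209+45802=93011,  q_9=1·2852+2767=5619
…
a_11=4:  p_11=4·419253+93011=1770023,  q_11=4·25328+5619=106931
a_12=1:  p_12=1·1770023+419253=2189276,  q_12=1·106931+25328=132259
a_13=1:  p_13=1·2189276+1770023=3959299,  q_13=1·132259+106931=239190
fundamental: x₁=3959299, y₁=239190  (since 15676048571401 − 274·57211856100 = 1)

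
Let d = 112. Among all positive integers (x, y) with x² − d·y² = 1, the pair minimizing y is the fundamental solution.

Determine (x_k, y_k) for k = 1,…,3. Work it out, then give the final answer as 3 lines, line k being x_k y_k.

127 12
32257 3048
8193151 774180

√112 = [10; 1,1,2,1,1,20, …], period ℓ=6 (even) → k=5
step 0: (10, 1)  from 10·(1,0) + (0,1)
step 1: (11, 1)  from 1·(10,1) + (1,0)
step 2: (21, 2)  from 1·(11,1) + (10,1)
step 3: (53, 5)  from 2·(21,2) + (11,1)
step 4: (74, 7)  from 1·(53,5) + (21,2)
step 5: (127, 12)  from 1·(74,7) + (53,5)
→ (127, 12).  Check: 127²=16129, 112·12²=16128, difference 1.
(x_2, y_2) = (127·127 + 112·12·12, 127·12 + 12·127) = (32257, 3048)
(x_3, y_3) = (127·32257 + 112·12·3048, 127·3048 + 12·32257) = (8193151, 774180)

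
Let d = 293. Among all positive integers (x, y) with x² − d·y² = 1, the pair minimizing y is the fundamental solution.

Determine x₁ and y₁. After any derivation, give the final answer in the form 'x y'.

12320649 719780

d=293: √d = [17; 8,1,1,8,34] (ℓ=5, odd), read p_9/q_9
step 0: (17, 1)  from 17·(1,0) + (0,1)
step 1: (137, 8)  from 8·(17,1) + (1,0)
step 2: (154, 9)  from 1·(137,8) + (17,1)
step 3: (291, 17)  from 1·(154,9) + (137,8)
…
step 5: (84679, 4947)  from 34·(2482,145) + (291,17)
step 6: (679914, 39721)  from 8·(84679,4947) + (2482,145)
step 7: (764593, 44668)  from 1·(679914,39721) + (84679,4947)
step 8: (1444507, 84389)  from 1·(764593,44668) + (679914,39721)
step 9: (12320649, 719780)  from 8·(1444507,84389) + (764593,44668)
→ (12320649, 719780).  Check: 12320649²=151798391781201, 293·719780²=151798391781200, difference 1.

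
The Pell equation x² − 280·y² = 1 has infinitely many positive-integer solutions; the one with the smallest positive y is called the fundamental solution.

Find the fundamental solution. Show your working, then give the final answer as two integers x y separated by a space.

251 15

√280 → a₀=16, period (1,2,1,2,1,32); ℓ=6 even so k=5
i=0: a=16 ⇒ p=16, q=1
i=1: a=1 ⇒ p=17, q=1
…
i=3: a=1 ⇒ p=67, q=4
i=4: a=2 ⇒ p=184, q=11
i=5: a=1 ⇒ p=251, q=15
(x₁, y₁) = (251, 15);  251² − 280·15² = 1 ✓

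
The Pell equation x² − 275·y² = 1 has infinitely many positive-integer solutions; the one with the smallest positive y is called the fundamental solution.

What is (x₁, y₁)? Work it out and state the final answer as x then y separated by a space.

199 12

√275 = [16; 1,1,2,1,1,32, …], period ℓ=6 (even) → k=5
i=0: a=16 ⇒ p=16, q=1
…
i=2: a=1 ⇒ p=33, q=2
…
i=4: a=1 ⇒ p=116, q=7
i=5: a=1 ⇒ p=199, q=12
→ (199, 12).  Check: 199²=39601, 275·12²=39600, difference 1.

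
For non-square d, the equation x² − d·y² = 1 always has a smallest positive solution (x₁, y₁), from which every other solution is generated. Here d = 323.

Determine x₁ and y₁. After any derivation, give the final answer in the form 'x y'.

18 1

[17; 1,34] for √323; ℓ=2 ⇒ convergent index 1
i=0: a=17 ⇒ p=17, q=1
i=1: a=1 ⇒ p=18, q=1
(x₁, y₁) = (18, 1);  18² − 323·1² = 1 ✓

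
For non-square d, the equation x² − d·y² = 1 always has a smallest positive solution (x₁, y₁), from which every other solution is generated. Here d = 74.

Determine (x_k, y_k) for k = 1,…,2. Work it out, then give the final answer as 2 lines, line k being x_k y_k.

d=74: √d = [8; 1,1,1,1,16] (ℓ=5, odd), read p_9/q_9
k=0  a_k=8  p_k/q_k = 8/1
k=1  a_k=1  p_k/q_k = 9/1
…
k=3  a_k=1  p_k/q_k = 26/3
…
k=8  a_k=1  p_k/q_k = 2228/259
k=9  a_k=1  p_k/q_k = 3699/430
(x₁, y₁) = (3699, 430);  3699² − 74·430² = 1 ✓
k=2:  x_2 = 3699·3699+74·430·430 = 27365201,  y_2 = 3699·430+430·3699 = 3181140

3699 430
27365201 3181140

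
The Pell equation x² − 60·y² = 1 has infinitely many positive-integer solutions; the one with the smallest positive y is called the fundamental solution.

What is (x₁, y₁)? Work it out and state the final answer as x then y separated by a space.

√60 → a₀=7, period (1,2,1,14); ℓ=4 even so k=3
i=0: a=7 ⇒ p=7, q=1
i=1: a=1 ⇒ p=8, q=1
i=2: a=2 ⇒ p=23, q=3
i=3: a=1 ⇒ p=31, q=4
(x₁, y₁) = (31, 4);  31² − 60·4² = 1 ✓

31 4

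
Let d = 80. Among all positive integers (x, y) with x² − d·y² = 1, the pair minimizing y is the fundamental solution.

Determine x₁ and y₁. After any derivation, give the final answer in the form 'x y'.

9 1

[8; 1,16] for √80; ℓ=2 ⇒ convergent index 1
a_0=8:  p_0=8·1+0=8,  q_0=8·0+1=1
a_1=1:  p_1=1·8+1=9,  q_1=1·1+0=1
→ (9, 1).  Check: 9²=81, 80·1²=80, difference 1.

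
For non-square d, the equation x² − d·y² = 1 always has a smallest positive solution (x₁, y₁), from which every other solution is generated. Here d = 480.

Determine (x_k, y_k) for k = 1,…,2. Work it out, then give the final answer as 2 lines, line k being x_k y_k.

√480 → a₀=21, period (1,9,1,42); ℓ=4 even so k=3
k=0  a_k=21  p_k/q_k = 21/1
k=1  a_k=1  p_k/q_k = 22/1
k=2  a_k=9  p_k/q_k = 219/10
k=3  a_k=1  p_k/q_k = 241/11
(x₁, y₁) = (241, 11);  241² − 480·11² = 1 ✓
k=2:  x_2 = 241·241+480·11·11 = 116161,  y_2 = 241·11+11·241 = 5302

241 11
116161 5302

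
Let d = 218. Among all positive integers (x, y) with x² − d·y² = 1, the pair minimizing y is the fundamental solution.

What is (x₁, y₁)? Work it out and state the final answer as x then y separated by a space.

126003 8534

d=218: √d = [14; 1,3,3,1,28] (ℓ=5, odd), read p_9/q_9
a_0=14:  p_0=14·1+0=14,  q_0=14·0+1=1
…
a_4=1:  p_4=1·192+59=251,  q_4=1·13+4=17
a_5=28:  p_5=28·251+192=7220,  q_5=28·17+13=489
a_6=1:  p_6=1·7220+251=7471,  q_6=1·489+17=506
a_7=3:  p_7=3·7471+7220=29633,  q_7=3·506+489=2007
a_8=3:  p_8=3·29633+7471=96370,  q_8=3·2007+506=6527
a_9=1:  p_9=1·96370+29633=126003,  q_9=1·6527+2007=8534
→ (126003, 8534).  Check: 126003²=15876756009, 218·8534²=15876756008, difference 1.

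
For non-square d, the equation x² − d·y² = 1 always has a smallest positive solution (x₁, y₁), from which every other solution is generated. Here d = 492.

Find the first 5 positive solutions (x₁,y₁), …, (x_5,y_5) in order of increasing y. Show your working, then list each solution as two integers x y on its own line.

d=492: √d = [22; 5,1,1,10,1,1,5,44] (ℓ=8, even), read p_7/q_7
i=0: a=22 ⇒ p=22, q=1
i=1: a=5 ⇒ p=111, q=5
i=2: a=1 ⇒ p=133, q=6
i=3: a=1 ⇒ p=244, q=11
i=4: a=10 ⇒ p=2573, q=116
i=5: a=1 ⇒ p=2817, q=127
i=6: a=1 ⇒ p=5390, q=243
i=7: a=5 ⇒ p=29767, q=1342
(x₁, y₁) = (29767, 1342);  29767² − 492·1342² = 1 ✓
(x_2, y_2) = (29767·29767 + 492·1342·1342, 29767·1342 + 1342·29767) = (1772148577, 79894628)
(x_3, y_3) = (29767·1772148577 + 492·1342·79894628, 29767·79894628 + 1342·1772148577) = (105503093353351, 4756446782010)
(x_4, y_4) = (29767·105503093353351 + 492·1342·4756446782010, 29767·4756446782010 + 1342·105503093353351) = (6281021157926249857, 283170302640288712)
(x_5, y_5) = (29767·6281021157926249857 + 492·1342·283170302640288712, 29767·283170302640288712 + 1342·6281021157926249857) = (373934313510478265633287, 16858260792630501398198)

29767 1342
1772148577 79894628
105503093353351 4756446782010
6281021157926249857 283170302640288712
373934313510478265633287 16858260792630501398198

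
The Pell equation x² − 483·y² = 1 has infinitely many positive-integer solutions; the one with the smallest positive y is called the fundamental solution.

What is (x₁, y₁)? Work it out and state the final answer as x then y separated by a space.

√483 = [21; 1,42, …], period ℓ=2 (even) → k=1
i=0: a=21 ⇒ p=21, q=1
i=1: a=1 ⇒ p=22, q=1
(x₁, y₁) = (22, 1);  22² − 483·1² = 1 ✓

22 1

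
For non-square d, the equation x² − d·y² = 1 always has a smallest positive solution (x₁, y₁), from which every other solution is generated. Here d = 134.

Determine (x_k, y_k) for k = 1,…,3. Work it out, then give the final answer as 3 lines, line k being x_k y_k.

145925 12606
42588211249 3679061100
12429369452874725 1073733982022394

d=134: √d = [11; 1,1,2,1,3,…,1,1,22] (ℓ=14, even), read p_13/q_13
a_0=11:  p_0=11·1+0=11,  q_0=11·0+1=1
a_1=1:  p_1=1·11+1=12,  q_1=1·1+0=1
…
a_4=1:  p_4=1·58+23=81,  q_4=1·5+2=7
a_5=3:  p_5=3·81+58=301,  q_5=3·7+5=26
a_6=1:  p_6=1·301+81=382,  q_6=1·26+7=33
…
a_8=1:  p_8=1·4121+382=4503,  q_8=1·356+33=389
a_9=3:  p_9=3·4503+4121=17630,  q_9=3·389+356=1523
a_10=1:  p_10=1·17630+4503=22133,  q_10=1·1523+389=1912
a_11=2:  p_11=2·22133+17630=61896,  q_11=2·1912+1523=5347
a_12=1:  p_12=1·61896+22133=84029,  q_12=1·5347+1912=7259
a_13=1:  p_13=1·84029+61896=145925,  q_13=1·7259+5347=12606
→ (145925, 12606).  Check: 145925²=21294105625, 134·12606²=21294105624, difference 1.
(145925+12606√134)^2 = 42588211249 + 3679061100√134
(145925+12606√134)^3 = 12429369452874725 + 1073733982022394√134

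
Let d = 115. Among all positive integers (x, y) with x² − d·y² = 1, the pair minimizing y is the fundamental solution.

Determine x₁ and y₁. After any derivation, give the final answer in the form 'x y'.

1126 105

√115 = [10; 1,2,1,1,1,1,1,2,1,20, …], period ℓ=10 (even) → k=9
a_0=10:  p_0=10·1+0=10,  q_0=10·0+1=1
a_1=1:  p_1=1·10+1=11,  q_1=1·1+0=1
a_2=2:  p_2=2·11+10=32,  q_2=2·1+1=3
a_3=1:  p_3=1·32+11=43,  q_3=1·3+1=4
a_4=1:  p_4=1·43+32=75,  q_4=1·4+3=7
a_5=1:  p_5=1·75+43=118,  q_5=1·7+4=11
…
a_7=1:  p_7=1·193+118=311,  q_7=1·18+11=29
a_8=2:  p_8=2·311+193=815,  q_8=2·29+18=76
a_9=1:  p_9=1·815+311=1126,  q_9=1·76+29=105
(x₁, y₁) = (1126, 105);  1126² − 115·105² = 1 ✓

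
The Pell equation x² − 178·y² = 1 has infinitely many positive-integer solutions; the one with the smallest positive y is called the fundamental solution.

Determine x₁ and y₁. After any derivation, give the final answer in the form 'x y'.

1601 120

√178 = [13; 2,1,12,1,2,26, …], period ℓ=6 (even) → k=5
i=0: a=13 ⇒ p=13, q=1
…
i=3: a=12 ⇒ p=507, q=38
i=4: a=1 ⇒ p=547, q=41
i=5: a=2 ⇒ p=1601, q=120
(x₁, y₁) = (1601, 120);  1601² − 178·120² = 1 ✓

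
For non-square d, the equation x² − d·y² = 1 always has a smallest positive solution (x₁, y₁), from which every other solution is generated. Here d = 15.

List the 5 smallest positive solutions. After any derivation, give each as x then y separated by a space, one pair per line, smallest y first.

d=15: √d = [3; 1,6] (ℓ=2, even), read p_1/q_1
k=0  a_k=3  p_k/q_k = 3/1
k=1  a_k=1  p_k/q_k = 4/1
→ (4, 1).  Check: 4²=16, 15·1²=15, difference 1.
(x_2, y_2) = (4·4 + 15·1·1, 4·1 + 1·4) = (31, 8)
(x_3, y_3) = (4·31 + 15·1·8, 4·8 + 1·31) = (244, 63)
(x_4, y_4) = (4·244 + 15·1·63, 4·63 + 1·244) = (1921, 496)
(x_5, y_5) = (4·1921 + 15·1·496, 4·496 + 1·1921) = (15124, 3905)

4 1
31 8
244 63
1921 496
15124 3905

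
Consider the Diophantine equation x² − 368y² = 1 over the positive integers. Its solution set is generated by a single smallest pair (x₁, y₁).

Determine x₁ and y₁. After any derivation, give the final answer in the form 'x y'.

1151 60

d=368: √d = [19; 5,2,5,38] (ℓ=4, even), read p_3/q_3
a_0=19:  p_0=19·1+0=19,  q_0=19·0+1=1
a_1=5:  p_1=5·19+1=96,  q_1=5·1+0=5
a_2=2:  p_2=2·96+19=211,  q_2=2·5+1=11
a_3=5:  p_3=5·211+96=1151,  q_3=5·11+5=60
(x₁, y₁) = (1151, 60);  1151² − 368·60² = 1 ✓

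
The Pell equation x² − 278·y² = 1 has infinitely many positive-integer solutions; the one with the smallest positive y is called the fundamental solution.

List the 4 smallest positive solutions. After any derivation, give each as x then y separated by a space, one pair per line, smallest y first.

[16; 1,2,16,2,1,32] for √278; ℓ=6 ⇒ convergent index 5
i=0: a=16 ⇒ p=16, q=1
i=1: a=1 ⇒ p=17, q=1
i=2: a=2 ⇒ p=50, q=3
i=3: a=16 ⇒ p=817, q=49
i=4: a=2 ⇒ p=1684, q=101
i=5: a=1 ⇒ p=2501, q=150
fundamental: x₁=2501, y₁=150  (since 6255001 − 278·22500 = 1)
(x_2, y_2) = (2501·2501 + 278·150·150, 2501·150 + 150·2501) = (12510001, 750300)
(x_3, y_3) = (2501·12510001 + 278·150·750300, 2501·750300 + 150·12510001) = (62575022501, 3753000450)
(x_4, y_4) = (2501·62575022501 + 278·150·3753000450, 2501·3753000450 + 150·62575022501) = (313000250040001, 18772507500600)

2501 150
12510001 750300
62575022501 3753000450
313000250040001 18772507500600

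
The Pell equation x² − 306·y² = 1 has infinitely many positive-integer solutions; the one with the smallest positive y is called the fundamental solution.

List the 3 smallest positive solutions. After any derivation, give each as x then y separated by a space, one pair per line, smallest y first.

35 2
2449 140
171395 9798

[17; 2,34] for √306; ℓ=2 ⇒ convergent index 1
step 0: (17, 1)  from 17·(1,0) + (0,1)
step 1: (35, 2)  from 2·(17,1) + (1,0)
fundamental: x₁=35, y₁=2  (since 1225 − 306·4 = 1)
(35+2√306)^2 = 2449 + 140√306
(35+2√306)^3 = 171395 + 9798√306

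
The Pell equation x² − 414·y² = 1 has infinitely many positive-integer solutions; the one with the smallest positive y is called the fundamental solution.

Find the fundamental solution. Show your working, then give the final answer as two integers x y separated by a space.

[20; 2,1,7,2,7,1,2,40] for √414; ℓ=8 ⇒ convergent index 7
k=0  a_k=20  p_k/q_k = 20/1
…
k=5  a_k=7  p_k/q_k = 7447/366
k=6  a_k=1  p_k/q_k = 8444/415
k=7  a_k=2  p_k/q_k = 24335/1196
fundamental: x₁=24335, y₁=1196  (since 592192225 − 414·1430416 = 1)

24335 1196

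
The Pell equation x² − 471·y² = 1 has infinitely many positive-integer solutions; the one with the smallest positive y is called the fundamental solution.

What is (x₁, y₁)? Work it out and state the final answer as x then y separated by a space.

7838695 361188

√471 = [21; 1,2,2,1,3,…,2,1,42, …], period ℓ=14 (even) → k=13
i=0: a=21 ⇒ p=21, q=1
i=1: a=1 ⇒ p=22, q=1
…
i=4: a=1 ⇒ p=217, q=10
…
i=9: a=3 ⇒ p=644804, q=29711
…
i=11: a=2 ⇒ p=2331742, q=107441
i=12: a=2 ⇒ p=5506953, q=253747
i=13: a=1 ⇒ p=7838695, q=361188
→ (7838695, 361188).  Check: 7838695²=61445139303025, 471·361188²=61445139303024, difference 1.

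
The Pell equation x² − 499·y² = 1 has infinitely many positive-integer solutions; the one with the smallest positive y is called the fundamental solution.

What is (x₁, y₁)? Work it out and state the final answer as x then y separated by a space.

4490 201

√499 → a₀=22, period (2,1,21,1,2,44); ℓ=6 even so k=5
k=0  a_k=22  p_k/q_k = 22/1
…
k=3  a_k=21  p_k/q_k = 1452/65
k=4  a_k=1  p_k/q_k = 1519/68
k=5  a_k=2  p_k/q_k = 4490/201
→ (4490, 201).  Check: 4490²=20160100, 499·201²=20160099, difference 1.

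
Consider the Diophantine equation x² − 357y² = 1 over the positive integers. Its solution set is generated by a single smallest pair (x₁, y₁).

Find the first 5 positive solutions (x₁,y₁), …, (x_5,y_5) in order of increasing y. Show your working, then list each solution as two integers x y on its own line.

3401 180
23133601 1224360
157354750601 8328096540
1070326990454401 56647711440720
7280364031716085001 385317724891680900

√357 = [18; 1,8,2,8,1,36, …], period ℓ=6 (even) → k=5
a_0=18:  p_0=18·1+0=18,  q_0=18·0+1=1
…
a_4=8:  p_4=8·359+170=3042,  q_4=8·19+9=161
a_5=1:  p_5=1·3042+359=3401,  q_5=1·161+19=180
fundamental: x₁=3401, y₁=180  (since 11566801 − 357·32400 = 1)
(3401+180√357)^2 = 23133601 + 1224360√357
(3401+180√357)^3 = 157354750601 + 8328096540√357
(3401+180√357)^4 = 1070326990454401 + 56647711440720√357
(3401+180√357)^5 = 7280364031716085001 + 385317724891680900√357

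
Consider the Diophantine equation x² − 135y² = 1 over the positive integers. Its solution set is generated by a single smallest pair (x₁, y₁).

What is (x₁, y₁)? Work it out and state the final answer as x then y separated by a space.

244 21

d=135: √d = [11; 1,1,1,1,1,1,1,22] (ℓ=8, even), read p_7/q_7
k=0  a_k=11  p_k/q_k = 11/1
…
k=6  a_k=1  p_k/q_k = 151/13
k=7  a_k=1  p_k/q_k = 244/21
(x₁, y₁) = (244, 21);  244² − 135·21² = 1 ✓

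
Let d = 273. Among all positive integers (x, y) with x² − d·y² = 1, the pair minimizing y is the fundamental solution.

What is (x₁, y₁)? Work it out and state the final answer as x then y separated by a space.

√273 → a₀=16, period (1,1,10,1,1,32); ℓ=6 even so k=5
a_0=16:  p_0=16·1+0=16,  q_0=16·0+1=1
…
a_2=1:  p_2=1·17+16=33,  q_2=1·1+1=2
a_3=10:  p_3=10·33+17=347,  q_3=10·2+1=21
a_4=1:  p_4=1·347+33=380,  q_4=1·21+2=23
a_5=1:  p_5=1·380+347=727,  q_5=1·23+21=44
fundamental: x₁=727, y₁=44  (since 528529 − 273·1936 = 1)

727 44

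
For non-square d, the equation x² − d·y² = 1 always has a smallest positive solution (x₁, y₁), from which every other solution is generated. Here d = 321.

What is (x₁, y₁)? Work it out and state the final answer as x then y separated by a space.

215 12

d=321: √d = [17; 1,10,1,34] (ℓ=4, even), read p_3/q_3
i=0: a=17 ⇒ p=17, q=1
i=1: a=1 ⇒ p=18, q=1
i=2: a=10 ⇒ p=197, q=11
i=3: a=1 ⇒ p=215, q=12
fundamental: x₁=215, y₁=12  (since 46225 − 321·144 = 1)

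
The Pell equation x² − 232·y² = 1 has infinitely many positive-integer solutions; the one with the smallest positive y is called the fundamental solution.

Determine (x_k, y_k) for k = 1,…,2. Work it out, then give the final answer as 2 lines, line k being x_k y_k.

[15; 4,3,7,3,4,30] for √232; ℓ=6 ⇒ convergent index 5
a_0=15:  p_0=15·1+0=15,  q_0=15·0+1=1
a_1=4:  p_1=4·15+1=61,  q_1=4·1+0=4
a_2=3:  p_2=3·61+15=198,  q_2=3·4+1=13
a_3=7:  p_3=7·198+61=1447,  q_3=7·13+4=95
a_4=3:  p_4=3·1447+198=4539,  q_4=3·95+13=298
a_5=4:  p_5=4·4539+1447=19603,  q_5=4·298+95=1287
(x₁, y₁) = (19603, 1287);  19603² − 232·1287² = 1 ✓
(19603+1287√232)^2 = 768555217 + 50458122√232

19603 1287
768555217 50458122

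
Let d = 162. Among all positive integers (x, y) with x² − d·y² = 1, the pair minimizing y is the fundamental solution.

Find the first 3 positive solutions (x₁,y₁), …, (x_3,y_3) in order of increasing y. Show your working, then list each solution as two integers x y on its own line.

d=162: √d = [12; 1,2,1,2,12,2,1,2,1,24] (ℓ=10, even), read p_9/q_9
i=0: a=12 ⇒ p=12, q=1
…
i=2: a=2 ⇒ p=38, q=3
…
i=5: a=12 ⇒ p=1731, q=136
…
i=7: a=1 ⇒ p=5333, q=419
i=8: a=2 ⇒ p=14268, q=1121
i=9: a=1 ⇒ p=19601, q=1540
fundamental: x₁=19601, y₁=1540  (since 384199201 − 162·2371600 = 1)
n=2: (19601,1540)∘(19601,1540) = (19601·19601+162·1540·1540, 19601·1540+1540·19601) = (768398401,60371080)
n=3: (768398401,60371080)∘(19601,1540) = (19601·768398401+162·1540·60371080, 19601·60371080+1540·768398401) = (30122754096401,2366667076620)

19601 1540
768398401 60371080
30122754096401 2366667076620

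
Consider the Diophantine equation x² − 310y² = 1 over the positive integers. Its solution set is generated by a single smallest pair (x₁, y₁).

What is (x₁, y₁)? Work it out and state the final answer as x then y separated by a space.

√310 → a₀=17, period (1,1,1,1,5,…,1,1,34); ℓ=16 even so k=15
k=0  a_k=17  p_k/q_k = 17/1
k=1  a_k=1  p_k/q_k = 18/1
…
k=3  a_k=1  p_k/q_k = 53/3
k=4  a_k=1  p_k/q_k = 88/5
…
k=7  a_k=1  p_k/q_k = 2060/117
k=8  a_k=2  p_k/q_k = 5687/323
k=9  a_k=1  p_k/q_k = 7747/440
k=10  a_k=3  p_k/q_k = 28928/1643
k=11  a_k=5  p_k/q_k = 152387/8655
k=12  a_k=1  p_k/q_k = 181315/10298
k=13  a_k=1  p_k/q_k = 333702/18953
k=14  a_k=1  p_k/q_k = 515017/29251
k=15  a_k=1  p_k/q_k = 848719/48204
→ (848719, 48204).  Check: 848719²=720323940961, 310·48204²=720323940960, difference 1.

848719 48204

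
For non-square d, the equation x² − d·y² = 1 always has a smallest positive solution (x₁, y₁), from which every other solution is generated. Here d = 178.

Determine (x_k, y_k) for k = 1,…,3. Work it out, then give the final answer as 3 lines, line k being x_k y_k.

√178 → a₀=13, period (2,1,12,1,2,26); ℓ=6 even so k=5
step 0: (13, 1)  from 13·(1,0) + (0,1)
…
step 3: (507, 38)  from 12·(40,3) + (27,2)
step 4: (547, 41)  from 1·(507,38) + (40,3)
step 5: (1601, 120)  from 2·(547,41) + (507,38)
→ (1601, 120).  Check: 1601²=2563201, 178·120²=2563200, difference 1.
k=2:  x_2 = 1601·1601+178·120·120 = 5126401,  y_2 = 1601·120+120·1601 = 384240
k=3:  x_3 = 1601·5126401+178·120·384240 = 16414734401,  y_3 = 1601·384240+120·5126401 = 1230336360

1601 120
5126401 384240
16414734401 1230336360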